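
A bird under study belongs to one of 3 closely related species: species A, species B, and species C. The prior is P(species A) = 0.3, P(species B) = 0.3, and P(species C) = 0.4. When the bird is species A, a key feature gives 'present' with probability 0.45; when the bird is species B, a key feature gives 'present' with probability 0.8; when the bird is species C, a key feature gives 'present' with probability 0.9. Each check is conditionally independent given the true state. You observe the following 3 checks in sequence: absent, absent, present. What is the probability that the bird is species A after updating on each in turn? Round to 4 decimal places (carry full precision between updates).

0.7557

Each posterior becomes the prior for the next update.
After 'absent': normaliser = 0.55·0.3000 + 0.2·0.3000 + 0.1·0.4000; P(species A) ≈ 0.6226, P(species B) ≈ 0.2264, P(species C) ≈ 0.1509
After 'absent': normaliser = 0.55·0.6226 + 0.2·0.2264 + 0.1·0.1509; P(species A) ≈ 0.8501, P(species B) ≈ 0.1124, P(species C) ≈ 0.0375
After 'present': normaliser = 0.45·0.8501 + 0.8·0.1124 + 0.9·0.0375; P(species A) ≈ 0.7557, P(species B) ≈ 0.1777, P(species C) ≈ 0.0666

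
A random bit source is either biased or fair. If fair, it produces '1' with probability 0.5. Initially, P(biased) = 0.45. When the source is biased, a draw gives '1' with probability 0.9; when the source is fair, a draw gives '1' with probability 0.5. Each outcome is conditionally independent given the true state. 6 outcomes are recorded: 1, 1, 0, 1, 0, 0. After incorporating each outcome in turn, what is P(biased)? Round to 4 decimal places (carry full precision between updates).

0.0368

After '1': P(biased) = 0.9·0.4500 / (0.9·0.4500 + 0.5·0.5500) ≈ 0.5956
After '1': P(biased) = 0.9·0.5956 / (0.9·0.5956 + 0.5·0.4044) ≈ 0.7261
After '0': P(biased) = 0.1·0.7261 / (0.1·0.7261 + 0.5·0.2739) ≈ 0.3465
After '1': P(biased) = 0.9·0.3465 / (0.9·0.3465 + 0.5·0.6535) ≈ 0.4883
After '0': P(biased) = 0.1·0.4883 / (0.1·0.4883 + 0.5·0.5117) ≈ 0.1603
After '0': P(biased) = 0.1·0.1603 / (0.1·0.1603 + 0.5·0.8397) ≈ 0.0368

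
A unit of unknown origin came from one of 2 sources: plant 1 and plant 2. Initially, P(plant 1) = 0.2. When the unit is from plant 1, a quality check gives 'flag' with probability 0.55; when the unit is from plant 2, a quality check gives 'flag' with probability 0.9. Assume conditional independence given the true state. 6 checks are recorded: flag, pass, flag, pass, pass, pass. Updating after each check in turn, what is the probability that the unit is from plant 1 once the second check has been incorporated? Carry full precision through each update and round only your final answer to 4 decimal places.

After 'flag': P(plant 1) = 0.55·0.2000 / (0.55·0.2000 + 0.9·0.8000) ≈ 0.1325
After 'pass': P(plant 1) = 0.45·0.1325 / (0.45·0.1325 + 0.1·0.8675) ≈ 0.4074

0.4074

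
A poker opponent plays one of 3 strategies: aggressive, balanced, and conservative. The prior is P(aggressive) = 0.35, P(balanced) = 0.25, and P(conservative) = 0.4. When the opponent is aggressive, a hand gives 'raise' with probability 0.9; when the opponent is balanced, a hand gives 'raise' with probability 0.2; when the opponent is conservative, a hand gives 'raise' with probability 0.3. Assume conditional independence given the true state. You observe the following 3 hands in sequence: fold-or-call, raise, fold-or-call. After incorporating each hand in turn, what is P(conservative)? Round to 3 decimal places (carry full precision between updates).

0.626

Apply Bayes' rule sequentially, carrying P(conservative) forward.
After 'fold-or-call': normaliser = 0.1·0.3500 + 0.8·0.2500 + 0.7·0.4000; P(aggressive) ≈ 0.0680, P(balanced) ≈ 0.3883, P(conservative) ≈ 0.5437
After 'raise': normaliser = 0.9·0.0680 + 0.2·0.3883 + 0.3·0.5437; P(aggressive) ≈ 0.2026, P(balanced) ≈ 0.2572, P(conservative) ≈ 0.5402
After 'fold-or-call': normaliser = 0.1·0.2026 + 0.8·0.2572 + 0.7·0.5402; P(aggressive) ≈ 0.0335, P(balanced) ≈ 0.3406, P(conservative) ≈ 0.6259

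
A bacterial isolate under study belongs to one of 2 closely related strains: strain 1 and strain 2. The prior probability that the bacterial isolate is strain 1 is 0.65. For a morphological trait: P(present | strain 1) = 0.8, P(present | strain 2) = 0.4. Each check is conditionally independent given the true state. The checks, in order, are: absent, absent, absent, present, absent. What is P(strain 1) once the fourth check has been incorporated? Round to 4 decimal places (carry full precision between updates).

0.1209

Apply Bayes' rule sequentially, carrying P(strain 1) forward.
After 'absent': P(strain 1) = 0.2·0.6500 / (0.2·0.6500 + 0.6·0.3500) ≈ 0.3824
After 'absent': P(strain 1) = 0.2·0.3824 / (0.2·0.3824 + 0.6·0.6176) ≈ 0.1711
After 'absent': P(strain 1) = 0.2·0.1711 / (0.2·0.1711 + 0.6·0.8289) ≈ 0.0644
After 'present': P(strain 1) = 0.8·0.0644 / (0.8·0.0644 + 0.4·0.9356) ≈ 0.1209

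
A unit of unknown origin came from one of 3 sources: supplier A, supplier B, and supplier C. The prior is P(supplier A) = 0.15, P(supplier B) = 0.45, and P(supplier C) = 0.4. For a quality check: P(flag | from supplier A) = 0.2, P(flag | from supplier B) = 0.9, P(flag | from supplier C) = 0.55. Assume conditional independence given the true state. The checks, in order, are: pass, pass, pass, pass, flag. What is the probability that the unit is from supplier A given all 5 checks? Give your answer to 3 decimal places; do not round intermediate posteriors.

0.576

Apply Bayes' rule sequentially, carrying P(supplier A) forward.
After 'pass': normaliser = 0.8·0.1500 + 0.1·0.4500 + 0.45·0.4000; P(supplier A) ≈ 0.3478, P(supplier B) ≈ 0.1304, P(supplier C) ≈ 0.5217
After 'pass': normaliser = 0.8·0.3478 + 0.1·0.1304 + 0.45·0.5217; P(supplier A) ≈ 0.5289, P(supplier B) ≈ 0.0248, P(supplier C) ≈ 0.4463
After 'pass': normaliser = 0.8·0.5289 + 0.1·0.0248 + 0.45·0.4463; P(supplier A) ≈ 0.6755, P(supplier B) ≈ 0.0040, P(supplier C) ≈ 0.3206
After 'pass': normaliser = 0.8·0.6755 + 0.1·0.0040 + 0.45·0.3206; P(supplier A) ≈ 0.7888, P(supplier B) ≈ 0.0006, P(supplier C) ≈ 0.2106
After 'flag': normaliser = 0.2·0.7888 + 0.9·0.0006 + 0.55·0.2106; P(supplier A) ≈ 0.5756, P(supplier B) ≈ 0.0019, P(supplier C) ≈ 0.4225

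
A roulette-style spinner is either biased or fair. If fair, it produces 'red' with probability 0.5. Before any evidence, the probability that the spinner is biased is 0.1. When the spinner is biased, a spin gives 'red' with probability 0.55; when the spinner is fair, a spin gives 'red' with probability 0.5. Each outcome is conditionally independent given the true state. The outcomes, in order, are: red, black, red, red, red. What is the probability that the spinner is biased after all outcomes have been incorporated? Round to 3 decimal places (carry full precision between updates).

0.128

After 'red': P(biased) = 0.55·0.1000 / (0.55·0.1000 + 0.5·0.9000) ≈ 0.1089
After 'black': P(biased) = 0.45·0.1089 / (0.45·0.1089 + 0.5·0.8911) ≈ 0.0991
After 'red': P(biased) = 0.55·0.0991 / (0.55·0.0991 + 0.5·0.9009) ≈ 0.1079
After 'red': P(biased) = 0.55·0.1079 / (0.55·0.1079 + 0.5·0.8921) ≈ 0.1175
After 'red': P(biased) = 0.55·0.1175 / (0.55·0.1175 + 0.5·0.8825) ≈ 0.1277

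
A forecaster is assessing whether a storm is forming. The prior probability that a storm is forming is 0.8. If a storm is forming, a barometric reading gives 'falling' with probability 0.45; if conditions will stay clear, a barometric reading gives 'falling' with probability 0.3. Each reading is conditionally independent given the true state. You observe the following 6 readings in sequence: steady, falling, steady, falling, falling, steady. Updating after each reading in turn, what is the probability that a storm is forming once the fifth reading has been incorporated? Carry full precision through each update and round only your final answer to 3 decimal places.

After 'steady': P(storm) = 0.55·0.8000 / (0.55·0.8000 + 0.7·0.2000) ≈ 0.7586
After 'falling': P(storm) = 0.45·0.7586 / (0.45·0.7586 + 0.3·0.2414) ≈ 0.8250
After 'steady': P(storm) = 0.55·0.8250 / (0.55·0.8250 + 0.7·0.1750) ≈ 0.7874
After 'falling': P(storm) = 0.45·0.7874 / (0.45·0.7874 + 0.3·0.2126) ≈ 0.8475
After 'falling': P(storm) = 0.45·0.8475 / (0.45·0.8475 + 0.3·0.1525) ≈ 0.8929

0.893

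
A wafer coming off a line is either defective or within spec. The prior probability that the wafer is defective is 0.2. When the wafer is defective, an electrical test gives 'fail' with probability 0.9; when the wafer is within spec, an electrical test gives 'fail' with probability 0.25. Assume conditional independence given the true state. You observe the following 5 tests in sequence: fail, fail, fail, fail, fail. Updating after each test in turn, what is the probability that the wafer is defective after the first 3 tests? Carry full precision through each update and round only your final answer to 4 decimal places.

0.9210

After 'fail': P(defective) = 0.9·0.2000 / (0.9·0.2000 + 0.25·0.8000) ≈ 0.4737
After 'fail': P(defective) = 0.9·0.4737 / (0.9·0.4737 + 0.25·0.5263) ≈ 0.7642
After 'fail': P(defective) = 0.9·0.7642 / (0.9·0.7642 + 0.25·0.2358) ≈ 0.9210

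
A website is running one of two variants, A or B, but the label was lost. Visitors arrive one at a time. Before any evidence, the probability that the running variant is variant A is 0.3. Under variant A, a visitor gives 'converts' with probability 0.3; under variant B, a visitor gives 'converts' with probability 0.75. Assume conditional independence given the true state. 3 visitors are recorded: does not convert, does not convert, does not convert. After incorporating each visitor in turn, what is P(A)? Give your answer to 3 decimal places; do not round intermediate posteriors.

Each posterior becomes the prior for the next update.
After 'does not convert': P(A) = 0.7·0.3000 / (0.7·0.3000 + 0.25·0.7000) ≈ 0.5455
After 'does not convert': P(A) = 0.7·0.5455 / (0.7·0.5455 + 0.25·0.4545) ≈ 0.7706
After 'does not convert': P(A) = 0.7·0.7706 / (0.7·0.7706 + 0.25·0.2294) ≈ 0.9039

0.904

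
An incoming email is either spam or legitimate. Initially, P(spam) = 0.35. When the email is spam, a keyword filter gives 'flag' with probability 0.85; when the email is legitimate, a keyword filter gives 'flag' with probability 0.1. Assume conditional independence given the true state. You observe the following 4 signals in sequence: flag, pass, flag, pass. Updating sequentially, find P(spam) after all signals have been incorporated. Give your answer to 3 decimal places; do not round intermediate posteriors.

After 'flag': P(spam) = 0.85·0.3500 / (0.85·0.3500 + 0.1·0.6500) ≈ 0.8207
After 'pass': P(spam) = 0.15·0.8207 / (0.15·0.8207 + 0.9·0.1793) ≈ 0.4327
After 'flag': P(spam) = 0.85·0.4327 / (0.85·0.4327 + 0.1·0.5673) ≈ 0.8664
After 'pass': P(spam) = 0.15·0.8664 / (0.15·0.8664 + 0.9·0.1336) ≈ 0.5194

0.519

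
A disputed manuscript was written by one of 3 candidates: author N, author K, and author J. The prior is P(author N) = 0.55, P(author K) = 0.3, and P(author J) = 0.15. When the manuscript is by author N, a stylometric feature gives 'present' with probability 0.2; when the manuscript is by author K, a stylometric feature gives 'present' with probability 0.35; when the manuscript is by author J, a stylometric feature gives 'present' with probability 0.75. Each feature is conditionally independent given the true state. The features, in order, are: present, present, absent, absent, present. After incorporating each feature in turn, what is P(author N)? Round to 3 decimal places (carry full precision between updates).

After 'present': normaliser = 0.2·0.5500 + 0.35·0.3000 + 0.75·0.1500; P(author N) ≈ 0.3359, P(author K) ≈ 0.3206, P(author J) ≈ 0.3435
After 'present': normaliser = 0.2·0.3359 + 0.35·0.3206 + 0.75·0.3435; P(author N) ≈ 0.1537, P(author K) ≈ 0.2568, P(author J) ≈ 0.5895
After 'absent': normaliser = 0.8·0.1537 + 0.65·0.2568 + 0.25·0.5895; P(author N) ≈ 0.2812, P(author K) ≈ 0.3817, P(author J) ≈ 0.3371
After 'absent': normaliser = 0.8·0.2812 + 0.65·0.3817 + 0.25·0.3371; P(author N) ≈ 0.4037, P(author K) ≈ 0.4451, P(author J) ≈ 0.1512
After 'present': normaliser = 0.2·0.4037 + 0.35·0.4451 + 0.75·0.1512; P(author N) ≈ 0.2307, P(author K) ≈ 0.4452, P(author J) ≈ 0.3240

0.231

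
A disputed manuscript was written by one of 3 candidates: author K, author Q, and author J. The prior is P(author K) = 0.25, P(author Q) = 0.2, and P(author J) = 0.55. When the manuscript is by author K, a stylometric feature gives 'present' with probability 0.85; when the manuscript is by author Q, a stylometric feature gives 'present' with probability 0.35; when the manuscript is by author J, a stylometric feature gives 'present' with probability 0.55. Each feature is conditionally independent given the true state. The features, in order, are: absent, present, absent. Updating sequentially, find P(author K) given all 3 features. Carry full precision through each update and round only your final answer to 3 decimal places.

0.050

After 'absent': normaliser = 0.15·0.2500 + 0.65·0.2000 + 0.45·0.5500; P(author K) ≈ 0.0904, P(author Q) ≈ 0.3133, P(author J) ≈ 0.5964
After 'present': normaliser = 0.85·0.0904 + 0.35·0.3133 + 0.55·0.5964; P(author K) ≈ 0.1493, P(author Q) ≈ 0.2131, P(author J) ≈ 0.6376
After 'absent': normaliser = 0.15·0.1493 + 0.65·0.2131 + 0.45·0.6376; P(author K) ≈ 0.0500, P(author Q) ≈ 0.3093, P(author J) ≈ 0.6407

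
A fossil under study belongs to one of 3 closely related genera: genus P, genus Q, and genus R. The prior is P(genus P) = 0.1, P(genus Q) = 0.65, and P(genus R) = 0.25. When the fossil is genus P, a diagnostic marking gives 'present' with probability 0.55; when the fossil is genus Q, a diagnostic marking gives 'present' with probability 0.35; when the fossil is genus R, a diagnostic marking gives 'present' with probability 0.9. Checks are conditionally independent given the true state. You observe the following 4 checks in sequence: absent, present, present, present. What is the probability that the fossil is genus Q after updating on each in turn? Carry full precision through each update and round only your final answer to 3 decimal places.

After 'absent': normaliser = 0.45·0.1000 + 0.65·0.6500 + 0.1·0.2500; P(genus P) ≈ 0.0914, P(genus Q) ≈ 0.8579, P(genus R) ≈ 0.0508
After 'present': normaliser = 0.55·0.0914 + 0.35·0.8579 + 0.9·0.0508; P(genus P) ≈ 0.1268, P(genus Q) ≈ 0.7578, P(genus R) ≈ 0.1153
After 'present': normaliser = 0.55·0.1268 + 0.35·0.7578 + 0.9·0.1153; P(genus P) ≈ 0.1590, P(genus Q) ≈ 0.6045, P(genus R) ≈ 0.2365
After 'present': normaliser = 0.55·0.1590 + 0.35·0.6045 + 0.9·0.2365; P(genus P) ≈ 0.1708, P(genus Q) ≈ 0.4133, P(genus R) ≈ 0.4158

0.413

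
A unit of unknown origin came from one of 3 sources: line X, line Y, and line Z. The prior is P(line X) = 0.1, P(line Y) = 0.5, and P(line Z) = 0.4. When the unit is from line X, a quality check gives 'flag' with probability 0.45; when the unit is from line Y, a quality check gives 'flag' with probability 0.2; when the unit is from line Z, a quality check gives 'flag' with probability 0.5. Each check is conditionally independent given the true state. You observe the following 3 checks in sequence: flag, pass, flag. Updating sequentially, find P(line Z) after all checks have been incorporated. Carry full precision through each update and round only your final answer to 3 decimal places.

0.648

After 'flag': normaliser = 0.45·0.1000 + 0.2·0.5000 + 0.5·0.4000; P(line X) ≈ 0.1304, P(line Y) ≈ 0.2899, P(line Z) ≈ 0.5797
After 'pass': normaliser = 0.55·0.1304 + 0.8·0.2899 + 0.5·0.5797; P(line X) ≈ 0.1209, P(line Y) ≈ 0.3907, P(line Z) ≈ 0.4884
After 'flag': normaliser = 0.45·0.1209 + 0.2·0.3907 + 0.5·0.4884; P(line X) ≈ 0.1444, P(line Y) ≈ 0.2074, P(line Z) ≈ 0.6482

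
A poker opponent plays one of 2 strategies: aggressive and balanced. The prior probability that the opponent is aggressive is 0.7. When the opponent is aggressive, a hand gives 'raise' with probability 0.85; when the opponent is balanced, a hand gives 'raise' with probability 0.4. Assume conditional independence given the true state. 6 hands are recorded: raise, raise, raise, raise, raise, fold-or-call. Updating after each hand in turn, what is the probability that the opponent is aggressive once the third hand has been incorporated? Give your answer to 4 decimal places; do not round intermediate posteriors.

0.9572

After 'raise': P(aggressive) = 0.85·0.7000 / (0.85·0.7000 + 0.4·0.3000) ≈ 0.8322
After 'raise': P(aggressive) = 0.85·0.8322 / (0.85·0.8322 + 0.4·0.1678) ≈ 0.9133
After 'raise': P(aggressive) = 0.85·0.9133 / (0.85·0.9133 + 0.4·0.0867) ≈ 0.9572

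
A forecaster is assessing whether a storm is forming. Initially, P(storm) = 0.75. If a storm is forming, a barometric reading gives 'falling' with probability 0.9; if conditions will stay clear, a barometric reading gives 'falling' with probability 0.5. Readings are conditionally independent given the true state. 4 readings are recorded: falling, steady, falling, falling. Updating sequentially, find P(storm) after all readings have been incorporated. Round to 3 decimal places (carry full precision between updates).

Apply Bayes' rule sequentially, carrying P(storm) forward.
After 'falling': P(storm) = 0.9·0.7500 / (0.9·0.7500 + 0.5·0.2500) ≈ 0.8438
After 'steady': P(storm) = 0.1·0.8438 / (0.1·0.8438 + 0.5·0.1562) ≈ 0.5192
After 'falling': P(storm) = 0.9·0.5192 / (0.9·0.5192 + 0.5·0.4808) ≈ 0.6603
After 'falling': P(storm) = 0.9·0.6603 / (0.9·0.6603 + 0.5·0.3397) ≈ 0.7777

0.778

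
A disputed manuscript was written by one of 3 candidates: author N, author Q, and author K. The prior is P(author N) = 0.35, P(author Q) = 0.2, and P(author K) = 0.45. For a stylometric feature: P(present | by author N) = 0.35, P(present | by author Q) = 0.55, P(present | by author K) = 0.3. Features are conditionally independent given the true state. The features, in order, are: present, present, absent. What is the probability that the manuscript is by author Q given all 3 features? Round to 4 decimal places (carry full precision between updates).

0.3263

Apply Bayes' rule sequentially, carrying P(author Q) forward.
After 'present': normaliser = 0.35·0.3500 + 0.55·0.2000 + 0.3·0.4500; P(author N) ≈ 0.3333, P(author Q) ≈ 0.2993, P(author K) ≈ 0.3673
After 'present': normaliser = 0.35·0.3333 + 0.55·0.2993 + 0.3·0.3673; P(author N) ≈ 0.2980, P(author Q) ≈ 0.4205, P(author K) ≈ 0.2815
After 'absent': normaliser = 0.65·0.2980 + 0.45·0.4205 + 0.7·0.2815; P(author N) ≈ 0.3340, P(author Q) ≈ 0.3263, P(author K) ≈ 0.3397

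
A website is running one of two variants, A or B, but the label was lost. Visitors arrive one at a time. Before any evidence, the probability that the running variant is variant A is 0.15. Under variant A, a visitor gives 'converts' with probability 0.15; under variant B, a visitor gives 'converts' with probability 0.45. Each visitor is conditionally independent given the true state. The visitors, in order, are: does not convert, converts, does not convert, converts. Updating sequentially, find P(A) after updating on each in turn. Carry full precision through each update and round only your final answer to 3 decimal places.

After 'does not convert': P(A) = 0.85·0.1500 / (0.85·0.1500 + 0.55·0.8500) ≈ 0.2143
After 'converts': P(A) = 0.15·0.2143 / (0.15·0.2143 + 0.45·0.7857) ≈ 0.0833
After 'does not convert': P(A) = 0.85·0.0833 / (0.85·0.0833 + 0.55·0.9167) ≈ 0.1232
After 'converts': P(A) = 0.15·0.1232 / (0.15·0.1232 + 0.45·0.8768) ≈ 0.0447

0.045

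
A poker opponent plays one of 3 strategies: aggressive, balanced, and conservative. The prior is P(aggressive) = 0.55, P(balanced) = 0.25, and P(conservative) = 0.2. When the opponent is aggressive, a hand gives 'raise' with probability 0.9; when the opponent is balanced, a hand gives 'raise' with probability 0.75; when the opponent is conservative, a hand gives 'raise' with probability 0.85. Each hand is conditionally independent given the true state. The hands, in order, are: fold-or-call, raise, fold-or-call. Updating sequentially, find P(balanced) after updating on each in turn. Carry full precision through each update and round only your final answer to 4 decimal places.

0.5718

After 'fold-or-call': normaliser = 0.1·0.5500 + 0.25·0.2500 + 0.15·0.2000; P(aggressive) ≈ 0.3729, P(balanced) ≈ 0.4237, P(conservative) ≈ 0.2034
After 'raise': normaliser = 0.9·0.3729 + 0.75·0.4237 + 0.85·0.2034; P(aggressive) ≈ 0.4062, P(balanced) ≈ 0.3846, P(conservative) ≈ 0.2092
After 'fold-or-call': normaliser = 0.1·0.4062 + 0.25·0.3846 + 0.15·0.2092; P(aggressive) ≈ 0.2415, P(balanced) ≈ 0.5718, P(conservative) ≈ 0.1866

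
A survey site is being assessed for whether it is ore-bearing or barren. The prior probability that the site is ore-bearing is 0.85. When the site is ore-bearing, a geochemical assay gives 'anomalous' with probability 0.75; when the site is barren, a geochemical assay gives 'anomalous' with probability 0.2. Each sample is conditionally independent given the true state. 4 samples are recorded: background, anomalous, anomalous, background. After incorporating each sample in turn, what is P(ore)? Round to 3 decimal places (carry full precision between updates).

Apply Bayes' rule sequentially, carrying P(ore) forward.
After 'background': P(ore) = 0.25·0.8500 / (0.25·0.8500 + 0.8·0.1500) ≈ 0.6391
After 'anomalous': P(ore) = 0.75·0.6391 / (0.75·0.6391 + 0.2·0.3609) ≈ 0.8691
After 'anomalous': P(ore) = 0.75·0.8691 / (0.75·0.8691 + 0.2·0.1309) ≈ 0.9614
After 'background': P(ore) = 0.25·0.9614 / (0.25·0.9614 + 0.8·0.0386) ≈ 0.8861

0.886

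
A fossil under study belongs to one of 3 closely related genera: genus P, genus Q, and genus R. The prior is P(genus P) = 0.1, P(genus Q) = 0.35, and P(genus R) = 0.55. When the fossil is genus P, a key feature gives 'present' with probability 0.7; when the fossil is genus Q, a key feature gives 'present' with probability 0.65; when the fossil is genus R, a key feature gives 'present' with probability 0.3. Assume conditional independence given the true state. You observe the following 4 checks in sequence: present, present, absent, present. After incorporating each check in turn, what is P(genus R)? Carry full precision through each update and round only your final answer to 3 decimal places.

After 'present': normaliser = 0.7·0.1000 + 0.65·0.3500 + 0.3·0.5500; P(genus P) ≈ 0.1514, P(genus Q) ≈ 0.4919, P(genus R) ≈ 0.3568
After 'present': normaliser = 0.7·0.1514 + 0.65·0.4919 + 0.3·0.3568; P(genus P) ≈ 0.1989, P(genus Q) ≈ 0.6002, P(genus R) ≈ 0.2009
After 'absent': normaliser = 0.3·0.1989 + 0.35·0.6002 + 0.7·0.2009; P(genus P) ≈ 0.1454, P(genus Q) ≈ 0.5119, P(genus R) ≈ 0.3427
After 'present': normaliser = 0.7·0.1454 + 0.65·0.5119 + 0.3·0.3427; P(genus P) ≈ 0.1894, P(genus Q) ≈ 0.6192, P(genus R) ≈ 0.1913

0.191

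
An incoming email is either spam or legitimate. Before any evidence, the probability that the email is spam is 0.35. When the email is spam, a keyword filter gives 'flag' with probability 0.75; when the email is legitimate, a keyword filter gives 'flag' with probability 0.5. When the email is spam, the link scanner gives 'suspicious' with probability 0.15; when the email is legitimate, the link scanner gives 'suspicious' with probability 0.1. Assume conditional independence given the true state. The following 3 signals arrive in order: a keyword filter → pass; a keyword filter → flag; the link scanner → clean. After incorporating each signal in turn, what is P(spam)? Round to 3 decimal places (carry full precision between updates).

After a keyword filter='pass': P(spam) = 0.25·0.3500 / (0.25·0.3500 + 0.5·0.6500) ≈ 0.2121
After a keyword filter='flag': P(spam) = 0.75·0.2121 / (0.75·0.2121 + 0.5·0.7879) ≈ 0.2877
After the link scanner='clean': P(spam) = 0.85·0.2877 / (0.85·0.2877 + 0.9·0.7123) ≈ 0.2761

0.276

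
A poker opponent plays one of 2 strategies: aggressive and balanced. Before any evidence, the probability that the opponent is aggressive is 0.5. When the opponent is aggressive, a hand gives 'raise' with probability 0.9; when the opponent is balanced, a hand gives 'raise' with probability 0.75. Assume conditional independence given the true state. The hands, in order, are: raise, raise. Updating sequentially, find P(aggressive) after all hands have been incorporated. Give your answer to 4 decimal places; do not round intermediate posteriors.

Apply Bayes' rule sequentially, carrying P(aggressive) forward.
After 'raise': P(aggressive) = 0.9·0.5000 / (0.9·0.5000 + 0.75·0.5000) ≈ 0.5455
After 'raise': P(aggressive) = 0.9·0.5455 / (0.9·0.5455 + 0.75·0.4545) ≈ 0.5902

0.5902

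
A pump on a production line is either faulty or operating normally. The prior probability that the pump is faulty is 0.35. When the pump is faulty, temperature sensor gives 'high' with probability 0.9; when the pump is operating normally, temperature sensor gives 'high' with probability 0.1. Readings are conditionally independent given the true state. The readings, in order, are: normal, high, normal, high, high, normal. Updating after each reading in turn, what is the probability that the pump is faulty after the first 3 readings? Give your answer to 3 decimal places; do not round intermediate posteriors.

0.056

After 'normal': P(faulty) = 0.1·0.3500 / (0.1·0.3500 + 0.9·0.6500) ≈ 0.0565
After 'high': P(faulty) = 0.9·0.0565 / (0.9·0.0565 + 0.1·0.9435) ≈ 0.3500
After 'normal': P(faulty) = 0.1·0.3500 / (0.1·0.3500 + 0.9·0.6500) ≈ 0.0565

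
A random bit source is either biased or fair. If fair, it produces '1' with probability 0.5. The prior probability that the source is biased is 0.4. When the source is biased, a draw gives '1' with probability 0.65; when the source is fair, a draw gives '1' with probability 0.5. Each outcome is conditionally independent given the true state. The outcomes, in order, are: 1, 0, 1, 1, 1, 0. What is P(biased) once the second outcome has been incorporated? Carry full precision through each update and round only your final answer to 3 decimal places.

0.378

Each posterior becomes the prior for the next update.
After '1': P(biased) = 0.65·0.4000 / (0.65·0.4000 + 0.5·0.6000) ≈ 0.4643
After '0': P(biased) = 0.35·0.4643 / (0.35·0.4643 + 0.5·0.5357) ≈ 0.3776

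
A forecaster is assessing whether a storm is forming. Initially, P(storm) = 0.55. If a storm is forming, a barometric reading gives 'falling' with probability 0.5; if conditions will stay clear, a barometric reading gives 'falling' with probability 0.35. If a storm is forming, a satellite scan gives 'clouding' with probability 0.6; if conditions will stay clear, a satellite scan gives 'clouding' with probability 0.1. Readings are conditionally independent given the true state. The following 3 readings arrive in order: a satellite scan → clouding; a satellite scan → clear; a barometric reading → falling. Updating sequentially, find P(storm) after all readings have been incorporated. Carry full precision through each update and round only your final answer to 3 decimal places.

0.823

Apply Bayes' rule sequentially, carrying P(storm) forward.
After a satellite scan='clouding': P(storm) = 0.6·0.5500 / (0.6·0.5500 + 0.1·0.4500) ≈ 0.8800
After a satellite scan='clear': P(storm) = 0.4·0.8800 / (0.4·0.8800 + 0.9·0.1200) ≈ 0.7652
After a barometric reading='falling': P(storm) = 0.5·0.7652 / (0.5·0.7652 + 0.35·0.2348) ≈ 0.8232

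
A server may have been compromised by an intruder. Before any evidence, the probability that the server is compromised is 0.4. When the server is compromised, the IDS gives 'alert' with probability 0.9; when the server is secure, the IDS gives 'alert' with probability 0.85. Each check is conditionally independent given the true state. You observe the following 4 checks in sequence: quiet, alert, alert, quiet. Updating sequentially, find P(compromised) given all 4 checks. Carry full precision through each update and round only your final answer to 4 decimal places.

After 'quiet': P(compromised) = 0.1·0.4000 / (0.1·0.4000 + 0.15·0.6000) ≈ 0.3077
After 'alert': P(compromised) = 0.9·0.3077 / (0.9·0.3077 + 0.85·0.6923) ≈ 0.3200
After 'alert': P(compromised) = 0.9·0.3200 / (0.9·0.3200 + 0.85·0.6800) ≈ 0.3326
After 'quiet': P(compromised) = 0.1·0.3326 / (0.1·0.3326 + 0.15·0.6674) ≈ 0.2494

0.2494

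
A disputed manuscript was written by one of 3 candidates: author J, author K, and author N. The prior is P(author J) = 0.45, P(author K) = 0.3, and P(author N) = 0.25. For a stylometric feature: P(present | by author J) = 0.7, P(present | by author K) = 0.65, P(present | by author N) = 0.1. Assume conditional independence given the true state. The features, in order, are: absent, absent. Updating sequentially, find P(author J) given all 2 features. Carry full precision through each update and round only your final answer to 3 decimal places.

Each posterior becomes the prior for the next update.
After 'absent': normaliser = 0.3·0.4500 + 0.35·0.3000 + 0.9·0.2500; P(author J) ≈ 0.2903, P(author K) ≈ 0.2258, P(author N) ≈ 0.4839
After 'absent': normaliser = 0.3·0.2903 + 0.35·0.2258 + 0.9·0.4839; P(author J) ≈ 0.1448, P(author K) ≈ 0.1314, P(author N) ≈ 0.7239

0.145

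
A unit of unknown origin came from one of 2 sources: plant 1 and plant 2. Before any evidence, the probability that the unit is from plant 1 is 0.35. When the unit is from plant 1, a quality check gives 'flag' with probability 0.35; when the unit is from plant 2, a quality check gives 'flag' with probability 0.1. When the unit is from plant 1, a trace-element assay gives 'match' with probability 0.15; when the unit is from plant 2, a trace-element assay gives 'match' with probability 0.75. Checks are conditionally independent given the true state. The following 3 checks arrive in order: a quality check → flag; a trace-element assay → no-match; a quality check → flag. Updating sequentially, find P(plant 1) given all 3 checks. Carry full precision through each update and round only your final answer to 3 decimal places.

0.957

After a quality check='flag': P(plant 1) = 0.35·0.3500 / (0.35·0.3500 + 0.1·0.6500) ≈ 0.6533
After a trace-element assay='no-match': P(plant 1) = 0.85·0.6533 / (0.85·0.6533 + 0.25·0.3467) ≈ 0.8650
After a quality check='flag': P(plant 1) = 0.35·0.8650 / (0.35·0.8650 + 0.1·0.1350) ≈ 0.9573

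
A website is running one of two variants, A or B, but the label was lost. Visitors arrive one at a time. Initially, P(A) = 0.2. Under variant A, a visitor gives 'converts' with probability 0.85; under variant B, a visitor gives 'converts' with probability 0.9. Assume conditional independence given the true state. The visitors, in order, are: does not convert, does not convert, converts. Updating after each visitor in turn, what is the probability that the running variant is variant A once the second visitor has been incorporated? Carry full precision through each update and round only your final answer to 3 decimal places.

0.360

After 'does not convert': P(A) = 0.15·0.2000 / (0.15·0.2000 + 0.1·0.8000) ≈ 0.2727
After 'does not convert': P(A) = 0.15·0.2727 / (0.15·0.2727 + 0.1·0.7273) ≈ 0.3600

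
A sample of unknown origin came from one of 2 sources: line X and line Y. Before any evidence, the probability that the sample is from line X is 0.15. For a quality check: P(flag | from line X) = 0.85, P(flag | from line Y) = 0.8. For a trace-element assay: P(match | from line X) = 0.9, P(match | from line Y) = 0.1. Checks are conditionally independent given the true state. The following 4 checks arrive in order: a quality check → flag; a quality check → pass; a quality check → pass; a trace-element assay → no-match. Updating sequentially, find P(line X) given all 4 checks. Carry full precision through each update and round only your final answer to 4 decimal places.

0.0116

Each posterior becomes the prior for the next update.
After a quality check='flag': P(line X) = 0.85·0.1500 / (0.85·0.1500 + 0.8·0.8500) ≈ 0.1579
After a quality check='pass': P(line X) = 0.15·0.1579 / (0.15·0.1579 + 0.2·0.8421) ≈ 0.1233
After a quality check='pass': P(line X) = 0.15·0.1233 / (0.15·0.1233 + 0.2·0.8767) ≈ 0.0954
After a trace-element assay='no-match': P(line X) = 0.1·0.0954 / (0.1·0.0954 + 0.9·0.9046) ≈ 0.0116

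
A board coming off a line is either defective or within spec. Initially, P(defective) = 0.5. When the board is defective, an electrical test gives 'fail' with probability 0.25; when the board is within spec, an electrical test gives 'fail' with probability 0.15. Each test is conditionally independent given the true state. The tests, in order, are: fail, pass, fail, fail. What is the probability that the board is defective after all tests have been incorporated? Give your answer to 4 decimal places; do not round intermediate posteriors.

After 'fail': P(defective) = 0.25·0.5000 / (0.25·0.5000 + 0.15·0.5000) ≈ 0.6250
After 'pass': P(defective) = 0.75·0.6250 / (0.75·0.6250 + 0.85·0.3750) ≈ 0.5952
After 'fail': P(defective) = 0.25·0.5952 / (0.25·0.5952 + 0.15·0.4048) ≈ 0.7102
After 'fail': P(defective) = 0.25·0.7102 / (0.25·0.7102 + 0.15·0.2898) ≈ 0.8033

0.8033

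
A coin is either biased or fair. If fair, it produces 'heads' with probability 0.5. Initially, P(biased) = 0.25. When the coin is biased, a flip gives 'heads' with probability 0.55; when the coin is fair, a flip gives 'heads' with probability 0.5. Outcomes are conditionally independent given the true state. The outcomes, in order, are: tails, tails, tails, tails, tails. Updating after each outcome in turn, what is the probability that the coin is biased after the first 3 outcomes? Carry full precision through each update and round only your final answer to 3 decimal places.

After 'tails': P(biased) = 0.45·0.2500 / (0.45·0.2500 + 0.5·0.7500) ≈ 0.2308
After 'tails': P(biased) = 0.45·0.2308 / (0.45·0.2308 + 0.5·0.7692) ≈ 0.2126
After 'tails': P(biased) = 0.45·0.2126 / (0.45·0.2126 + 0.5·0.7874) ≈ 0.1955

0.195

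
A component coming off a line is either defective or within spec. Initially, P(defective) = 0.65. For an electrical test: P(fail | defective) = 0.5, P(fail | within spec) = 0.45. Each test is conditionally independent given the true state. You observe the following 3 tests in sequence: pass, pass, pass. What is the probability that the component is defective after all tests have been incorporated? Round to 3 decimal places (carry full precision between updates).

0.583

After 'pass': P(defective) = 0.5·0.6500 / (0.5·0.6500 + 0.55·0.3500) ≈ 0.6280
After 'pass': P(defective) = 0.5·0.6280 / (0.5·0.6280 + 0.55·0.3720) ≈ 0.6055
After 'pass': P(defective) = 0.5·0.6055 / (0.5·0.6055 + 0.55·0.3945) ≈ 0.5825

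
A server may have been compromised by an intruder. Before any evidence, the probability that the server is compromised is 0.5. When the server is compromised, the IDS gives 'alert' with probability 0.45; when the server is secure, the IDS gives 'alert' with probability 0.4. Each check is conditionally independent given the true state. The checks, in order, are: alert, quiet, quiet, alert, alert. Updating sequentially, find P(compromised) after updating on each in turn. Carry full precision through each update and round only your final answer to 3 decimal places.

0.545

After 'alert': P(compromised) = 0.45·0.5000 / (0.45·0.5000 + 0.4·0.5000) ≈ 0.5294
After 'quiet': P(compromised) = 0.55·0.5294 / (0.55·0.5294 + 0.6·0.4706) ≈ 0.5077
After 'quiet': P(compromised) = 0.55·0.5077 / (0.55·0.5077 + 0.6·0.4923) ≈ 0.4859
After 'alert': P(compromised) = 0.45·0.4859 / (0.45·0.4859 + 0.4·0.5141) ≈ 0.5154
After 'alert': P(compromised) = 0.45·0.5154 / (0.45·0.5154 + 0.4·0.4846) ≈ 0.5447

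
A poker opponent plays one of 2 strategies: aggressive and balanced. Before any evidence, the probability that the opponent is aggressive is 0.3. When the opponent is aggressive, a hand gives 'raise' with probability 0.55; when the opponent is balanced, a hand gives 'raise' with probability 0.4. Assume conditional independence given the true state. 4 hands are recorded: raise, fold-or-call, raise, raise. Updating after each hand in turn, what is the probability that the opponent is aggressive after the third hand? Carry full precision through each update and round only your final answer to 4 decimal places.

0.3780

After 'raise': P(aggressive) = 0.55·0.3000 / (0.55·0.3000 + 0.4·0.7000) ≈ 0.3708
After 'fold-or-call': P(aggressive) = 0.45·0.3708 / (0.45·0.3708 + 0.6·0.6292) ≈ 0.3065
After 'raise': P(aggressive) = 0.55·0.3065 / (0.55·0.3065 + 0.4·0.6935) ≈ 0.3780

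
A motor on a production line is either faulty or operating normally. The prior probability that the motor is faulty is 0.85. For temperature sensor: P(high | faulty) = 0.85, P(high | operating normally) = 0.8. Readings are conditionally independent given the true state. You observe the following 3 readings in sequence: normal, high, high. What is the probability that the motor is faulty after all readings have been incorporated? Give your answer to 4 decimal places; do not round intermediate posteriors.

After 'normal': P(faulty) = 0.15·0.8500 / (0.15·0.8500 + 0.2·0.1500) ≈ 0.8095
After 'high': P(faulty) = 0.85·0.8095 / (0.85·0.8095 + 0.8·0.1905) ≈ 0.8187
After 'high': P(faulty) = 0.85·0.8187 / (0.85·0.8187 + 0.8·0.1813) ≈ 0.8275

0.8275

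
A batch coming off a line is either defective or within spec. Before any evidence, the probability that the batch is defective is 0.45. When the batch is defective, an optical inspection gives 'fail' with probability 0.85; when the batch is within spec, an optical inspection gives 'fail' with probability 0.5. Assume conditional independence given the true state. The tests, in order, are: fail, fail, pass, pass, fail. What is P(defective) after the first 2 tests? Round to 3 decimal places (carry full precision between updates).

0.703

Each posterior becomes the prior for the next update.
After 'fail': P(defective) = 0.85·0.4500 / (0.85·0.4500 + 0.5·0.5500) ≈ 0.5817
After 'fail': P(defective) = 0.85·0.5817 / (0.85·0.5817 + 0.5·0.4183) ≈ 0.7028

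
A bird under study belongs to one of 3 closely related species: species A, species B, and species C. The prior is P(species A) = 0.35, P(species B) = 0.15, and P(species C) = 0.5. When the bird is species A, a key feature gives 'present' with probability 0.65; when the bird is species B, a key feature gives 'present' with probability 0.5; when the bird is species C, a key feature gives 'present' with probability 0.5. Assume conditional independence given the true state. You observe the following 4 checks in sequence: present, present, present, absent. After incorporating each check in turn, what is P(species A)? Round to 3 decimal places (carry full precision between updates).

0.453

Each posterior becomes the prior for the next update.
After 'present': normaliser = 0.65·0.3500 + 0.5·0.1500 + 0.5·0.5000; P(species A) ≈ 0.4118, P(species B) ≈ 0.1357, P(species C) ≈ 0.4525
After 'present': normaliser = 0.65·0.4118 + 0.5·0.1357 + 0.5·0.4525; P(species A) ≈ 0.4764, P(species B) ≈ 0.1208, P(species C) ≈ 0.4027
After 'present': normaliser = 0.65·0.4764 + 0.5·0.1208 + 0.5·0.4027; P(species A) ≈ 0.5419, P(species B) ≈ 0.1057, P(species C) ≈ 0.3524
After 'absent': normaliser = 0.35·0.5419 + 0.5·0.1057 + 0.5·0.3524; P(species A) ≈ 0.4530, P(species B) ≈ 0.1262, P(species C) ≈ 0.4208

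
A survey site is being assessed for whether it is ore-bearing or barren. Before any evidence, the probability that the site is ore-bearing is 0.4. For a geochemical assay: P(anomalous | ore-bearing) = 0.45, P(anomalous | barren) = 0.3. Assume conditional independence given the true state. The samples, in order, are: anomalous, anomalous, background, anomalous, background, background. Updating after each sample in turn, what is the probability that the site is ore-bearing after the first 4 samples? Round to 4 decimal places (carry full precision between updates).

0.6387

After 'anomalous': P(ore) = 0.45·0.4000 / (0.45·0.4000 + 0.3·0.6000) ≈ 0.5000
After 'anomalous': P(ore) = 0.45·0.5000 / (0.45·0.5000 + 0.3·0.5000) ≈ 0.6000
After 'background': P(ore) = 0.55·0.6000 / (0.55·0.6000 + 0.7·0.4000) ≈ 0.5410
After 'anomalous': P(ore) = 0.45·0.5410 / (0.45·0.5410 + 0.3·0.4590) ≈ 0.6387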